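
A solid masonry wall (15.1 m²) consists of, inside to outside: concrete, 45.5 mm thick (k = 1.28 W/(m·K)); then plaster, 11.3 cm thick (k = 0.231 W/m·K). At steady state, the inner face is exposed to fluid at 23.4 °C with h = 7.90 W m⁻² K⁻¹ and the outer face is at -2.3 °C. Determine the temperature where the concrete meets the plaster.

T = 17.0 °C

Series thermal resistances, inner to outer:
  R_conv,in = 1/(hA) = 1/(7.90·15.1) = 0.008383 K/W
  R_concrete = L/(kA) = 0.0455/(1.28·15.1) = 0.002354 K/W
  R_plaster = L/(kA) = 0.113/(0.231·15.1) = 0.03240 K/W
ΣR = 0.008383 + 0.002354 + 0.03240 = 0.04314 K/W
Q = ΔT/ΣR = (23.4 °C − -2.3 °C)/0.04314 = 595.7 W
From the inner boundary to the concrete/plaster interface, ΣR_partial = 0.01074 K/W.
T_interface = T_in − Q·ΣR_partial = 23.4 °C − (595.7)(0.01074) = 17.0 °C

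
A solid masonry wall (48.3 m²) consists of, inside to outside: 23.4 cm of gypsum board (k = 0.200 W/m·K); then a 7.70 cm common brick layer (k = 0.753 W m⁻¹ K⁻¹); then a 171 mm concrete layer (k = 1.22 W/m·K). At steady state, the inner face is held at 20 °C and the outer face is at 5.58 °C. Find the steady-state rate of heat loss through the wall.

Treat each layer as a resistance in series:
  R_gypsum board = L/(kA) = 0.234/(0.200·48.3) = 0.02422 K/W
  R_common brick = L/(kA) = 0.0770/(0.753·48.3) = 0.002117 K/W
  R_concrete = L/(kA) = 0.171/(1.22·48.3) = 0.002902 K/W
ΣR = 0.02422 + 0.002117 + 0.002902 = 0.02924 K/W
Q = ΔT/ΣR = (20 °C − 5.58 °C)/0.02924 = 493 W

Q = 493 W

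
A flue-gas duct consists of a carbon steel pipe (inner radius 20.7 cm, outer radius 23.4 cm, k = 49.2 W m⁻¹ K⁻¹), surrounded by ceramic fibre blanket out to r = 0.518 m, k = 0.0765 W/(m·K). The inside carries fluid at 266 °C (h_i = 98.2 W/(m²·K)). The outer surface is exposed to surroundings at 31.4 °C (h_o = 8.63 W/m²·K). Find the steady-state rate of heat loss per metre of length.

Q' = 138 W/m

Series thermal resistances, inner to outer:
  R'_conv,in = 1/(2πr h) = 1/(2π·0.207·98.2) = 0.007830 m·K/W
  R'_carbon steel = ln(0.234/0.207)/(2πk) = 0.1226/(2π·49.2) = 3.966×10^-4 m·K/W
  R'_ceramic fibre blanket = ln(0.518/0.234)/(2πk) = 0.7947/(2π·0.0765) = 1.653 m·K/W
  R'_conv,out = 1/(2πr h) = 1/(2π·0.518·8.63) = 0.03560 m·K/W
ΣR = 0.007830 + 3.966×10^-4 + 1.653 + 0.03560 = 1.697 m·K/W
Q' = ΔT/ΣR = (266 °C − 31.4 °C)/1.697 = 138 W/m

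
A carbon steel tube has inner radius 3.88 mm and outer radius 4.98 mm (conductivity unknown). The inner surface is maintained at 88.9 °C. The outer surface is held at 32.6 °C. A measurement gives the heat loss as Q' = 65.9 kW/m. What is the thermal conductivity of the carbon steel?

ΣR = ΔT/Q' = |88.9 − 32.6|/65900 = 8.543×10^-4 m·K/W
ln(r₂/r₁)/(2πk) = 8.543×10^-4 ⇒ k = 0.2496/(2π·8.543×10^-4) = 46.5 W/m·K

k = 46.5 W/m·K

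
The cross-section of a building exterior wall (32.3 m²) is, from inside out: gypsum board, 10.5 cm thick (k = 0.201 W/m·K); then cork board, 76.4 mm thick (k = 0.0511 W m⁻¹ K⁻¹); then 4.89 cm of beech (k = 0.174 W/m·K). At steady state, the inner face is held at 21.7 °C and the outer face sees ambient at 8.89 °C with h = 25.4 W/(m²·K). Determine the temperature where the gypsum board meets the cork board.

T = 18.8 °C

Treat each layer as a resistance in series:
  R_gypsum board = L/(kA) = 0.105/(0.201·32.3) = 0.01617 K/W
  R_cork board = L/(kA) = 0.0764/(0.0511·32.3) = 0.04629 K/W
  R_beech = L/(kA) = 0.0489/(0.174·32.3) = 0.008701 K/W
  R_conv,out = 1/(hA) = 1/(25.4·32.3) = 0.001219 K/W
ΣR = 0.01617 + 0.04629 + 0.008701 + 0.001219 = 0.07238 K/W
Q = ΔT/ΣR = (21.7 °C − 8.89 °C)/0.07238 = 177.0 W
From the inner boundary to the gypsum board/cork board interface, ΣR_partial = 0.01617 K/W.
T_interface = T_in − Q·ΣR_partial = 21.7 °C − (177.0)(0.01617) = 18.8 °C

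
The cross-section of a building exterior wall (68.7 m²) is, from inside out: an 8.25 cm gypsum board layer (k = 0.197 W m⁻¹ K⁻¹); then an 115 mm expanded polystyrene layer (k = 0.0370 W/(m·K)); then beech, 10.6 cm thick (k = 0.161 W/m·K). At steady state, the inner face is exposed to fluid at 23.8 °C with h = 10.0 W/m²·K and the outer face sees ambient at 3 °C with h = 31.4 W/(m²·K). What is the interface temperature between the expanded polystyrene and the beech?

T = 6.33 °C

Treat each layer as a resistance in series:
  R_conv,in = 1/(hA) = 1/(10.0·68.7) = 0.001456 K/W
  R_gypsum board = L/(kA) = 0.0825/(0.197·68.7) = 0.006096 K/W
  R_expanded polystyrene = L/(kA) = 0.115/(0.0370·68.7) = 0.04524 K/W
  R_beech = L/(kA) = 0.106/(0.161·68.7) = 0.009583 K/W
  R_conv,out = 1/(hA) = 1/(31.4·68.7) = 4.636×10^-4 K/W
ΣR = 0.001456 + 0.006096 + 0.04524 + 0.009583 + 4.636×10^-4 = 0.06284 K/W
Q = ΔT/ΣR = (23.8 °C − 3 °C)/0.06284 = 331.0 W
From the inner boundary to the expanded polystyrene/beech interface, ΣR_partial = 0.05279 K/W.
T_interface = T_in − Q·ΣR_partial = 23.8 °C − (331.0)(0.05279) = 6.33 °C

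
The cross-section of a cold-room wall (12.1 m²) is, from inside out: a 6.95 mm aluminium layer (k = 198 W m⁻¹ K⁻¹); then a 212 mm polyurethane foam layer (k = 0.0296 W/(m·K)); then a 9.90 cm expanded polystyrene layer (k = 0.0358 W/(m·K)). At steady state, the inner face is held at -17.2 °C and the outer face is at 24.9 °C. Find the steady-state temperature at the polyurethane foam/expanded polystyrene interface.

Series thermal resistances, inner to outer:
  R_aluminium = L/(kA) = 0.00695/(198·12.1) = 2.901×10^-6 K/W
  R_polyurethane foam = L/(kA) = 0.212/(0.0296·12.1) = 0.5919 K/W
  R_expanded polystyrene = L/(kA) = 0.0990/(0.0358·12.1) = 0.2285 K/W
ΣR = 2.901×10^-6 + 0.5919 + 0.2285 = 0.8204 K/W
Q = ΔT/ΣR = (-17.2 °C − 24.9 °C)/0.8204 = -51.32 W
From the inner boundary to the polyurethane foam/expanded polystyrene interface, ΣR_partial = 0.5919 K/W.
T_interface = T_in − Q·ΣR_partial = -17.2 °C − (-51.32)(0.5919) = 13.2 °C

T = 13.2 °C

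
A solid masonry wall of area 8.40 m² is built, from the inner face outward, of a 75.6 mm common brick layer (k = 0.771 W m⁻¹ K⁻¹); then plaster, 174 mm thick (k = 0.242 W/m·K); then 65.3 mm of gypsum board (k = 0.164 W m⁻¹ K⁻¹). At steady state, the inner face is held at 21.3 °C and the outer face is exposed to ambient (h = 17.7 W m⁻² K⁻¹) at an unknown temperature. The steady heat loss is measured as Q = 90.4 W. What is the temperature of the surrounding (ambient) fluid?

Series resistances:
  R_common brick = L/(kA) = 0.0756/(0.771·8.40) = 0.01167 K/W
  R_plaster = L/(kA) = 0.174/(0.242·8.40) = 0.08560 K/W
  R_gypsum board = L/(kA) = 0.0653/(0.164·8.40) = 0.04740 K/W
  R_conv,out = 1/(hA) = 1/(17.7·8.40) = 0.006726 K/W
ΣR = 0.1514 K/W
ΔT = Q·ΣR = 90.4 × 0.1514 = 13.69 K
Heat flows outward, so T_out = T_in − ΔT = 21.3 − 13.69 = 7.61 °C

T_out = 7.61 °C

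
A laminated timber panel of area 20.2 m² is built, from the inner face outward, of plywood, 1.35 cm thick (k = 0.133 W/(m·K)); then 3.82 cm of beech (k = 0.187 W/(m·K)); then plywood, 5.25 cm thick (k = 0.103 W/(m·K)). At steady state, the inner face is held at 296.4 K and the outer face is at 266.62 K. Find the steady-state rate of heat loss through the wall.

Q = 738 W

Series thermal resistances, inner to outer:
  R_plywood = L/(kA) = 0.0135/(0.133·20.2) = 0.005025 K/W
  R_beech = L/(kA) = 0.0382/(0.187·20.2) = 0.01011 K/W
  R_plywood = L/(kA) = 0.0525/(0.103·20.2) = 0.02523 K/W
ΣR = 0.005025 + 0.01011 + 0.02523 = 0.04036 K/W
Q = ΔT/ΣR = (296.4 K − 266.62 K)/0.04036 = 738 W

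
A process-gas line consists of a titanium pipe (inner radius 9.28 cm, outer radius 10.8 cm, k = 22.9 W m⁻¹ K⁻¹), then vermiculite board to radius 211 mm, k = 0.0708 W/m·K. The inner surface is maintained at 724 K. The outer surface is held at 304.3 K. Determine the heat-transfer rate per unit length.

Resistance network (inner→outer):
  R'_titanium = ln(0.108/0.0928)/(2πk) = 0.1517/(2π·22.9) = 0.001054 m·K/W
  R'_vermiculite board = ln(0.211/0.108)/(2πk) = 0.6697/(2π·0.0708) = 1.506 m·K/W
ΣR = 0.001054 + 1.506 = 1.507 m·K/W
Q' = ΔT/ΣR = (724 K − 304.3 K)/1.507 = 279 W/m

Q' = 279 W/m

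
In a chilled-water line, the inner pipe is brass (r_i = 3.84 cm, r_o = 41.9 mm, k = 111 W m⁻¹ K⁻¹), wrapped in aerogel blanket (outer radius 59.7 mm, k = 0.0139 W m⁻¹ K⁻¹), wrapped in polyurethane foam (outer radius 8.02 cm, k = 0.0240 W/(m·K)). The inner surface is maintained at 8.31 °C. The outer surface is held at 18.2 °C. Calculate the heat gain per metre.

Q' = 1.65 W/m

Treat each layer as a resistance in series:
  R'_brass = ln(0.0419/0.0384)/(2πk) = 0.08723/(2π·111) = 1.251×10^-4 m·K/W
  R'_aerogel blanket = ln(0.0597/0.0419)/(2πk) = 0.3540/(2π·0.0139) = 4.054 m·K/W
  R'_polyurethane foam = ln(0.0802/0.0597)/(2πk) = 0.2952/(2π·0.0240) = 1.958 m·K/W
ΣR = 1.251×10^-4 + 4.054 + 1.958 = 6.012 m·K/W
Q' = ΔT/ΣR = (8.31 °C − 18.2 °C)/6.012 = -1.65 W/m
(Negative Q' ⇒ heat flows inward; heat gain = 1.65 W/m.)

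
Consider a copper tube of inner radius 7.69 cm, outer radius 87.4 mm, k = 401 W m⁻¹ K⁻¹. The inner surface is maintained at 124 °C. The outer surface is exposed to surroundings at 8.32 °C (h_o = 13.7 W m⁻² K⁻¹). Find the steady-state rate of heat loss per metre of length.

Q' = 870 W/m

Resistance network (inner→outer):
  R'_copper = ln(0.0874/0.0769)/(2πk) = 0.1280/(2π·401) = 5.080×10^-5 m·K/W
  R'_conv,out = 1/(2πr h) = 1/(2π·0.0874·13.7) = 0.1329 m·K/W
ΣR = 5.080×10^-5 + 0.1329 = 0.1330 m·K/W
Q' = ΔT/ΣR = (124 °C − 8.32 °C)/0.1330 = 870 W/m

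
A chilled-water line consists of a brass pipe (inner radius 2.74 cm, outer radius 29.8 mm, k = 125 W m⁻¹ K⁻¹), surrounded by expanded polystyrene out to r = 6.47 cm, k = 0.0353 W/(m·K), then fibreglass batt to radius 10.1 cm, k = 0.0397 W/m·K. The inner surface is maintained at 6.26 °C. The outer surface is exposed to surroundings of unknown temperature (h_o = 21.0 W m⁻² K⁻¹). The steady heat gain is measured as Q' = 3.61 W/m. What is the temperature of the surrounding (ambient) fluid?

Series resistances:
  R'_brass = ln(0.0298/0.0274)/(2πk) = 0.08397/(2π·125) = 1.069×10^-4 m·K/W
  R'_expanded polystyrene = ln(0.0647/0.0298)/(2πk) = 0.7753/(2π·0.0353) = 3.495 m·K/W
  R'_fibreglass batt = ln(0.101/0.0647)/(2πk) = 0.4454/(2π·0.0397) = 1.785 m·K/W
  R'_conv,out = 1/(2πr h) = 1/(2π·0.101·21.0) = 0.07504 m·K/W
ΣR = 5.356 m·K/W
ΔT = Q'·ΣR = 3.61 × 5.356 = 19.34 K
Heat flows inward, so T_out = T_in + ΔT = 6.26 + 19.34 = 25.6 °C

T_out = 25.6 °C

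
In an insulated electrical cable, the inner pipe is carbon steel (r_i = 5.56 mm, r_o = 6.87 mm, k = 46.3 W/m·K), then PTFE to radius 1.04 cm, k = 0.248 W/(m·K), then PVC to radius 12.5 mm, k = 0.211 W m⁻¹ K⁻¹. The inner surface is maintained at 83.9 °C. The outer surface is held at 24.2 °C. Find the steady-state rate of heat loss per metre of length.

Treat each layer as a resistance in series:
  R'_carbon steel = ln(0.00687/0.00556)/(2πk) = 0.2116/(2π·46.3) = 7.273×10^-4 m·K/W
  R'_PTFE = ln(0.0104/0.00687)/(2πk) = 0.4146/(2π·0.248) = 0.2661 m·K/W
  R'_PVC = ln(0.0125/0.0104)/(2πk) = 0.1839/(2π·0.211) = 0.1387 m·K/W
ΣR = 7.273×10^-4 + 0.2661 + 0.1387 = 0.4055 m·K/W
Q' = ΔT/ΣR = (83.9 °C − 24.2 °C)/0.4055 = 147 W/m

Q' = 147 W/m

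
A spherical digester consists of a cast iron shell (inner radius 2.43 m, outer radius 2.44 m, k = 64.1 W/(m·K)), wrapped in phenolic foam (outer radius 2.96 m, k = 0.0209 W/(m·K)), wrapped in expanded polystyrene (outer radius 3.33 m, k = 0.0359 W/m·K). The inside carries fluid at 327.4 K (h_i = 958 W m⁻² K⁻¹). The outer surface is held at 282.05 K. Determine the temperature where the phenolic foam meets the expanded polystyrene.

T = 292.6 K

Resistance network (inner→outer):
  R_conv,in = 1/(4πr²h) = 1/(4π·2.43²·958) = 1.407×10^-5 K/W
  R_cast iron = (1/2.43 − 1/2.44)/(4πk) = 0.001687/(4π·64.1) = 2.094×10^-6 K/W
  R_phenolic foam = (1/2.44 − 1/2.96)/(4πk) = 0.07200/(4π·0.0209) = 0.2741 K/W
  R_expanded polystyrene = (1/2.96 − 1/3.33)/(4πk) = 0.03754/(4π·0.0359) = 0.08321 K/W
ΣR = 1.407×10^-5 + 2.094×10^-6 + 0.2741 + 0.08321 = 0.3573 K/W
Q = ΔT/ΣR = (327.4 K − 282.05 K)/0.3573 = 126.9 W
From the inner boundary to the phenolic foam/expanded polystyrene interface, ΣR_partial = 0.2741 K/W.
T_interface = T_in − Q·ΣR_partial = 327.4 K − (126.9)(0.2741) = 292.6 K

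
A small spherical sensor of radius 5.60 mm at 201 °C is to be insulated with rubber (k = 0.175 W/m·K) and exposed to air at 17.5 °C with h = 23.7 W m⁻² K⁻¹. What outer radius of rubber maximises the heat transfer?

For a sphere, r_cr = 2k_ins/h = 2·0.175/23.7 = 0.0148 m = 1.48 cm

r_cr = 1.48 cm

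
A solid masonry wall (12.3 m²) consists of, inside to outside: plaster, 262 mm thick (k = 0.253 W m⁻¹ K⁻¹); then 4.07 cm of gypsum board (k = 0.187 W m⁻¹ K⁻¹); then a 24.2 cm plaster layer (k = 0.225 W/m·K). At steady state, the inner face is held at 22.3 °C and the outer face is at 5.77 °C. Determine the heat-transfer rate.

Q = 87.3 W

Resistance network (inner→outer):
  R_plaster = L/(kA) = 0.262/(0.253·12.3) = 0.08419 K/W
  R_gypsum board = L/(kA) = 0.0407/(0.187·12.3) = 0.01769 K/W
  R_plaster = L/(kA) = 0.242/(0.225·12.3) = 0.08744 K/W
ΣR = 0.08419 + 0.01769 + 0.08744 = 0.1893 K/W
Q = ΔT/ΣR = (22.3 °C − 5.77 °C)/0.1893 = 87.3 W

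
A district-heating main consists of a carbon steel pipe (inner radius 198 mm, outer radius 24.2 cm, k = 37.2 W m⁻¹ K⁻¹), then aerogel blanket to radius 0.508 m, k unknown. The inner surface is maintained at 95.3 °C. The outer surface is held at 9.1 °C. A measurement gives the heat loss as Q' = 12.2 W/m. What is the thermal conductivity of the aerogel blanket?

k = 0.0167 W/m·K

ΣR = ΔT/Q' = |95.3 − 9.1|/12.2 = 7.066 m·K/W
Known resistances:
  R'_carbon steel = ln(0.242/0.198)/(2πk) = 0.2007/(2π·37.2) = 8.585×10^-4 m·K/W
R_aerogel blanket = ΣR − ΣR_known = 7.066 − 8.585×10^-4 = 7.065 m·K/W
ln(r₂/r₁)/(2πk) = 7.065 ⇒ k = 0.7415/(2π·7.065) = 0.0167 W/m·K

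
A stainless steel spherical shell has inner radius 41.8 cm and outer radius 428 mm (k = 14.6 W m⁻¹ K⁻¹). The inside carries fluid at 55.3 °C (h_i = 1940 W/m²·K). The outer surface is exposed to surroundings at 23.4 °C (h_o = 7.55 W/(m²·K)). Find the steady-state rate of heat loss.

Resistance network (inner→outer):
  R_conv,in = 1/(4πr²h) = 1/(4π·0.418²·1940) = 2.348×10^-4 K/W
  R_stainless steel = (1/0.418 − 1/0.428)/(4πk) = 0.05590/(4π·14.6) = 3.047×10^-4 K/W
  R_conv,out = 1/(4πr²h) = 1/(4π·0.428²·7.55) = 0.05754 K/W
ΣR = 2.348×10^-4 + 3.047×10^-4 + 0.05754 = 0.05808 K/W
Q = ΔT/ΣR = (55.3 °C − 23.4 °C)/0.05808 = 549 W

Q = 549 W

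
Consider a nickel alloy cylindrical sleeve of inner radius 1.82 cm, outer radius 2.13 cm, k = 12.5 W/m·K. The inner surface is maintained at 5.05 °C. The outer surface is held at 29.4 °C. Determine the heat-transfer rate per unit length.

Q' = 2πk·ΔT/ln(r₂/r₁) = 2π × 12.5 × 24.35 / ln(0.0213/0.0182) = 12200 W/m

Q' = 12.2 kW/m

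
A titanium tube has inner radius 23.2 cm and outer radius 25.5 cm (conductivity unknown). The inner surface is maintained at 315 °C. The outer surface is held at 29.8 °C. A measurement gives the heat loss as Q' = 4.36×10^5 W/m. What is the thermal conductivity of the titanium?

ΣR = ΔT/Q' = |315 − 29.8|/4.36×10^5 = 6.541×10^-4 m·K/W
ln(r₂/r₁)/(2πk) = 6.541×10^-4 ⇒ k = 0.09453/(2π·6.541×10^-4) = 23.0 W/m·K

k = 23.0 W/m·K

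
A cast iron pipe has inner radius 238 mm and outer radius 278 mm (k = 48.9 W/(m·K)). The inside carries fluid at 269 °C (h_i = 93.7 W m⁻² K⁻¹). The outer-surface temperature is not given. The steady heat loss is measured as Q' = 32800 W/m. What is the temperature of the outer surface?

T_out = 18.3 °C

Series resistances:
  R'_conv,in = 1/(2πr h) = 1/(2π·0.238·93.7) = 0.007137 m·K/W
  R'_cast iron = ln(0.278/0.238)/(2πk) = 0.1554/(2π·48.9) = 5.056×10^-4 m·K/W
ΣR = 0.007642 m·K/W
ΔT = Q'·ΣR = 32800 × 0.007642 = 250.7 K
Heat flows outward, so T_out = T_in − ΔT = 269 − 250.7 = 18.3 °C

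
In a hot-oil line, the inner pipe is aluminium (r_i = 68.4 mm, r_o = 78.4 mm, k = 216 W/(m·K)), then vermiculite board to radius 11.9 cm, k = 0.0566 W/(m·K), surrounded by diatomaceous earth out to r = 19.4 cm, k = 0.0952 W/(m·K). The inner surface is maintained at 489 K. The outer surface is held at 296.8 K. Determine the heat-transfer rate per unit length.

Q' = 96.6 W/m

Series thermal resistances, inner to outer:
  R'_aluminium = ln(0.0784/0.0684)/(2πk) = 0.1365/(2π·216) = 1.005×10^-4 m·K/W
  R'_vermiculite board = ln(0.119/0.0784)/(2πk) = 0.4173/(2π·0.0566) = 1.173 m·K/W
  R'_diatomaceous earth = ln(0.194/0.119)/(2πk) = 0.4887/(2π·0.0952) = 0.8171 m·K/W
ΣR = 1.005×10^-4 + 1.173 + 0.8171 = 1.990 m·K/W
Q' = ΔT/ΣR = (489 K − 296.8 K)/1.990 = 96.6 W/m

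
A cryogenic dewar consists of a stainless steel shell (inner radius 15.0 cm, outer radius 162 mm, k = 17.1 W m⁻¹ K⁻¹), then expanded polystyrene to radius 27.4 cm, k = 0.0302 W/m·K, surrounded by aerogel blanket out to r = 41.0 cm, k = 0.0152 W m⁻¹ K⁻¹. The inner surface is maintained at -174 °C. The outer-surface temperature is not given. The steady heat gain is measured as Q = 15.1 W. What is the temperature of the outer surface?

Sum the resistances:
  R_stainless steel = (1/0.150 − 1/0.162)/(4πk) = 0.4938/(4π·17.1) = 0.002298 K/W
  R_expanded polystyrene = (1/0.162 − 1/0.274)/(4πk) = 2.523/(4π·0.0302) = 6.649 K/W
  R_aerogel blanket = (1/0.274 − 1/0.410)/(4πk) = 1.211/(4π·0.0152) = 6.338 K/W
ΣR = 12.99 K/W
ΔT = Q·ΣR = 15.1 × 12.99 = 196.1 K
Heat flows inward, so T_out = T_in + ΔT = -174 + 196.1 = 22.1 °C

T_out = 22.1 °C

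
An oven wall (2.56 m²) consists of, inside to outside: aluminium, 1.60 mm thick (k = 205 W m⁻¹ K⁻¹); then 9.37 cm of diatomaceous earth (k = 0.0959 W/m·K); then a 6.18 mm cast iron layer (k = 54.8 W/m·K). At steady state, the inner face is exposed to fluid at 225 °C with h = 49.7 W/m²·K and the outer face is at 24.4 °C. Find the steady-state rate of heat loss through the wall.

Q = 515 W

Resistance network (inner→outer):
  R_conv,in = 1/(hA) = 1/(49.7·2.56) = 0.007860 K/W
  R_aluminium = L/(kA) = 0.00160/(205·2.56) = 3.049×10^-6 K/W
  R_diatomaceous earth = L/(kA) = 0.0937/(0.0959·2.56) = 0.3817 K/W
  R_cast iron = L/(kA) = 0.00618/(54.8·2.56) = 4.405×10^-5 K/W
ΣR = 0.007860 + 3.049×10^-6 + 0.3817 + 4.405×10^-5 = 0.3896 K/W
Q = ΔT/ΣR = (225 °C − 24.4 °C)/0.3896 = 515 W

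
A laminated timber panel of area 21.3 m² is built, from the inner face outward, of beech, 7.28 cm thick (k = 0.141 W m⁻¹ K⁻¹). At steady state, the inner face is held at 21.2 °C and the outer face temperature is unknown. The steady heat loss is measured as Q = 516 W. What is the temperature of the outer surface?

T_out = 8.69 °C

Series resistances:
  R_beech = L/(kA) = 0.0728/(0.141·21.3) = 0.02424 K/W
ΣR = 0.02424 K/W
ΔT = Q·ΣR = 516 × 0.02424 = 12.51 K
Heat flows outward, so T_out = T_in − ΔT = 21.2 − 12.51 = 8.69 °C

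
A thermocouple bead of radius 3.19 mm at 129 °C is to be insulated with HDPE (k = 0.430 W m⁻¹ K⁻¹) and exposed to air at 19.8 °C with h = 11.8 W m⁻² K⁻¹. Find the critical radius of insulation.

For a sphere, r_cr = 2k_ins/h = 2·0.430/11.8 = 0.0729 m = 7.29 cm

r_cr = 7.29 cm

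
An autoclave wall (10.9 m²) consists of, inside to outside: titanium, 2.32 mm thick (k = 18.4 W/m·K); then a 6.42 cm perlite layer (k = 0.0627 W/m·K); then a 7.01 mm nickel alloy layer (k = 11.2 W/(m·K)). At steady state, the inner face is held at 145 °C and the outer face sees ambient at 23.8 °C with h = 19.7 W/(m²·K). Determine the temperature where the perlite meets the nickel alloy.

Series thermal resistances, inner to outer:
  R_titanium = L/(kA) = 0.00232/(18.4·10.9) = 1.157×10^-5 K/W
  R_perlite = L/(kA) = 0.0642/(0.0627·10.9) = 0.09394 K/W
  R_nickel alloy = L/(kA) = 0.00701/(11.2·10.9) = 5.742×10^-5 K/W
  R_conv,out = 1/(hA) = 1/(19.7·10.9) = 0.004657 K/W
ΣR = 1.157×10^-5 + 0.09394 + 5.742×10^-5 + 0.004657 = 0.09867 K/W
Q = ΔT/ΣR = (145 °C − 23.8 °C)/0.09867 = 1228 W
From the inner boundary to the perlite/nickel alloy interface, ΣR_partial = 0.09395 K/W.
T_interface = T_in − Q·ΣR_partial = 145 °C − (1228)(0.09395) = 29.6 °C

T = 29.6 °C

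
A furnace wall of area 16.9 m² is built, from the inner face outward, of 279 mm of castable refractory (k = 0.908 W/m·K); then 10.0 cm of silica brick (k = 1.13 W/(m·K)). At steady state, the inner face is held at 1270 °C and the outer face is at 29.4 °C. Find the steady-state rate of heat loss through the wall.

Series thermal resistances, inner to outer:
  R_castable refractory = L/(kA) = 0.279/(0.908·16.9) = 0.01818 K/W
  R_silica brick = L/(kA) = 0.100/(1.13·16.9) = 0.005236 K/W
ΣR = 0.01818 + 0.005236 = 0.02342 K/W
Q = ΔT/ΣR = (1270 °C − 29.4 °C)/0.02342 = 53000 W

Q = 53.0 kW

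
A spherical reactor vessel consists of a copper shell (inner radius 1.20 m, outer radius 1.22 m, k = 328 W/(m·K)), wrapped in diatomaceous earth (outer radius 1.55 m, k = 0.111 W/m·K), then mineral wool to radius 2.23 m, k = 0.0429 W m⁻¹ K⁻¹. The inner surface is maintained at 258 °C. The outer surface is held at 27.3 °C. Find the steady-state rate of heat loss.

Series thermal resistances, inner to outer:
  R_copper = (1/1.20 − 1/1.22)/(4πk) = 0.01366/(4π·328) = 3.314×10^-6 K/W
  R_diatomaceous earth = (1/1.22 − 1/1.55)/(4πk) = 0.1745/(4π·0.111) = 0.1251 K/W
  R_mineral wool = (1/1.55 − 1/2.23)/(4πk) = 0.1967/(4π·0.0429) = 0.3649 K/W
ΣR = 3.314×10^-6 + 0.1251 + 0.3649 = 0.4900 K/W
Q = ΔT/ΣR = (258 °C − 27.3 °C)/0.4900 = 471 W

Q = 471 W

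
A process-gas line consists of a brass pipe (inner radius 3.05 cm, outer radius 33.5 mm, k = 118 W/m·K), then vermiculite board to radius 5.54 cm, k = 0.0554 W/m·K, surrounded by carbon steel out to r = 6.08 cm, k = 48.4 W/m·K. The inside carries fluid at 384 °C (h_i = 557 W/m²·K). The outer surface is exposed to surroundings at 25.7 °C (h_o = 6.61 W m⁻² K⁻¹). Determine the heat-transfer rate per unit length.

Q' = 194 W/m

Series thermal resistances, inner to outer:
  R'_conv,in = 1/(2πr h) = 1/(2π·0.0305·557) = 0.009368 m·K/W
  R'_brass = ln(0.0335/0.0305)/(2πk) = 0.09382/(2π·118) = 1.265×10^-4 m·K/W
  R'_vermiculite board = ln(0.0554/0.0335)/(2πk) = 0.5030/(2π·0.0554) = 1.445 m·K/W
  R'_carbon steel = ln(0.0608/0.0554)/(2πk) = 0.09301/(2π·48.4) = 3.058×10^-4 m·K/W
  R'_conv,out = 1/(2πr h) = 1/(2π·0.0608·6.61) = 0.3960 m·K/W
ΣR = 0.009368 + 1.265×10^-4 + 1.445 + 3.058×10^-4 + 0.3960 = 1.851 m·K/W
Q' = ΔT/ΣR = (384 °C − 25.7 °C)/1.851 = 194 W/m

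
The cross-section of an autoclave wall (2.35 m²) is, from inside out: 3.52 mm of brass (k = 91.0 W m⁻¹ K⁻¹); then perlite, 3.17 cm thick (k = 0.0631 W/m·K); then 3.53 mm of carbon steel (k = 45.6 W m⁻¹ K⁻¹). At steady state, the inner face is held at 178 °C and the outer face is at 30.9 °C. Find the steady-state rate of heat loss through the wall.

Treat each layer as a resistance in series:
  R_brass = L/(kA) = 0.00352/(91.0·2.35) = 1.646×10^-5 K/W
  R_perlite = L/(kA) = 0.0317/(0.0631·2.35) = 0.2138 K/W
  R_carbon steel = L/(kA) = 0.00353/(45.6·2.35) = 3.294×10^-5 K/W
ΣR = 1.646×10^-5 + 0.2138 + 3.294×10^-5 = 0.2138 K/W
Q = ΔT/ΣR = (178 °C − 30.9 °C)/0.2138 = 688 W

Q = 688 W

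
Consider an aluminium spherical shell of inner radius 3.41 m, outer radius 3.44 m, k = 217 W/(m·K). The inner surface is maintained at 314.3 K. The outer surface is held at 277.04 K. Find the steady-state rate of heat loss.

Q = 4πk·ΔT/(1/r₁ − 1/r₂) = 4π × 217 × 37.26 / (1/3.41 − 1/3.44) = 3.97×10^7 W

Q = 39700 kW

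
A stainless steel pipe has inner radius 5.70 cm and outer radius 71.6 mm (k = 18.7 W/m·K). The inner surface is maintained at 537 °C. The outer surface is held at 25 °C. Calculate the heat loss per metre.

Q' = 2πk·ΔT/ln(r₂/r₁) = 2π × 18.7 × 512 / ln(0.0716/0.0570) = 2.64×10^5 W/m

Q' = 2.64×10^5 W/m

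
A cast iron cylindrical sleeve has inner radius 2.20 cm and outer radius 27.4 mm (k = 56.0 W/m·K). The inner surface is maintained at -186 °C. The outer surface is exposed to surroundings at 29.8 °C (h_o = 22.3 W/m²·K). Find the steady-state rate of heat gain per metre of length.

Q' = 827 W/m

Series thermal resistances, inner to outer:
  R'_cast iron = ln(0.0274/0.0220)/(2πk) = 0.2195/(2π·56.0) = 6.238×10^-4 m·K/W
  R'_conv,out = 1/(2πr h) = 1/(2π·0.0274·22.3) = 0.2605 m·K/W
ΣR = 6.238×10^-4 + 0.2605 = 0.2611 m·K/W
Q' = ΔT/ΣR = (-186 °C − 29.8 °C)/0.2611 = -827 W/m
(Negative Q' ⇒ heat flows inward; heat gain = 827 W/m.)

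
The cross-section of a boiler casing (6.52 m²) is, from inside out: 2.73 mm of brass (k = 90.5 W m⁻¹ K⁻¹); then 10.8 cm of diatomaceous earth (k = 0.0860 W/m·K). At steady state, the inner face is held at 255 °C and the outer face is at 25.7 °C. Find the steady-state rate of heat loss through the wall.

Q = 1190 W

Treat each layer as a resistance in series:
  R_brass = L/(kA) = 0.00273/(90.5·6.52) = 4.627×10^-6 K/W
  R_diatomaceous earth = L/(kA) = 0.108/(0.0860·6.52) = 0.1926 K/W
ΣR = 4.627×10^-6 + 0.1926 = 0.1926 K/W
Q = ΔT/ΣR = (255 °C − 25.7 °C)/0.1926 = 1190 W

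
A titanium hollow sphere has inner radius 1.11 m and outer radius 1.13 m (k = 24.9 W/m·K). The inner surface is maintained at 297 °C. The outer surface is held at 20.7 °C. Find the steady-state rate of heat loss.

Q = 4πk·ΔT/(1/r₁ − 1/r₂) = 4π × 24.9 × 276.3 / (1/1.11 − 1/1.13) = 5.42×10^6 W

Q = 5420 kW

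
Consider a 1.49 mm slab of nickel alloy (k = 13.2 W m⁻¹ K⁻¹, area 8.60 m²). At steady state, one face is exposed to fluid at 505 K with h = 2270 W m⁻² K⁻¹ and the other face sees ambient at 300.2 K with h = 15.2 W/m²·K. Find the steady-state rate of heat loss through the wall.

Resistance network (inner→outer):
  R_conv,in = 1/(hA) = 1/(2270·8.60) = 5.122×10^-5 K/W
  R_nickel alloy = L/(kA) = 0.00149/(13.2·8.60) = 1.313×10^-5 K/W
  R_conv,out = 1/(hA) = 1/(15.2·8.60) = 0.007650 K/W
ΣR = 5.122×10^-5 + 1.313×10^-5 + 0.007650 = 0.007714 K/W
Q = ΔT/ΣR = (505 K − 300.2 K)/0.007714 = 26500 W

Q = 26.5 kW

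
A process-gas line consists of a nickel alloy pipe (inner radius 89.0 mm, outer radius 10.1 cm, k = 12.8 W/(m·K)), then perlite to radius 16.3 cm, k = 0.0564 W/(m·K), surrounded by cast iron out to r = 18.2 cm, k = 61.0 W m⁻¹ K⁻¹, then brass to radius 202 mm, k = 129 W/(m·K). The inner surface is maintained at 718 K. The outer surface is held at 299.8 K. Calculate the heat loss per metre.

Q' = 309 W/m

Series thermal resistances, inner to outer:
  R'_nickel alloy = ln(0.101/0.0890)/(2πk) = 0.1265/(2π·12.8) = 0.001573 m·K/W
  R'_perlite = ln(0.163/0.101)/(2πk) = 0.4786/(2π·0.0564) = 1.351 m·K/W
  R'_cast iron = ln(0.182/0.163)/(2πk) = 0.1103/(2π·61.0) = 2.877×10^-4 m·K/W
  R'_brass = ln(0.202/0.182)/(2πk) = 0.1043/(2π·129) = 1.286×10^-4 m·K/W
ΣR = 0.001573 + 1.351 + 2.877×10^-4 + 1.286×10^-4 = 1.353 m·K/W
Q' = ΔT/ΣR = (718 K − 299.8 K)/1.353 = 309 W/m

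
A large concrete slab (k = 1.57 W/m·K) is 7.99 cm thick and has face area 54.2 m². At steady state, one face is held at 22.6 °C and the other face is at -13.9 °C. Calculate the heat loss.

Q = 38900 W

Q = kA·ΔT/L = 1.57 × 54.2 × |22.6 °C − -13.9 °C| / 0.0799 = 38900 W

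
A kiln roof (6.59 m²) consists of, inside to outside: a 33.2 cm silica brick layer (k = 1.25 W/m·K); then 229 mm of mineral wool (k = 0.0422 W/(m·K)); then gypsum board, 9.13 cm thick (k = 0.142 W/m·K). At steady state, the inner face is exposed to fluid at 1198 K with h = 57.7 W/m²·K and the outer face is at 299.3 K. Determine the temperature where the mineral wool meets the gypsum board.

Resistance network (inner→outer):
  R_conv,in = 1/(hA) = 1/(57.7·6.59) = 0.002630 K/W
  R_silica brick = L/(kA) = 0.332/(1.25·6.59) = 0.04030 K/W
  R_mineral wool = L/(kA) = 0.229/(0.0422·6.59) = 0.8235 K/W
  R_gypsum board = L/(kA) = 0.0913/(0.142·6.59) = 0.09757 K/W
ΣR = 0.002630 + 0.04030 + 0.8235 + 0.09757 = 0.9640 K/W
Q = ΔT/ΣR = (1198 K − 299.3 K)/0.9640 = 932.3 W
From the inner boundary to the mineral wool/gypsum board interface, ΣR_partial = 0.8664 K/W.
T_interface = T_in − Q·ΣR_partial = 1198 K − (932.3)(0.8664) = 390 K

T = 390 K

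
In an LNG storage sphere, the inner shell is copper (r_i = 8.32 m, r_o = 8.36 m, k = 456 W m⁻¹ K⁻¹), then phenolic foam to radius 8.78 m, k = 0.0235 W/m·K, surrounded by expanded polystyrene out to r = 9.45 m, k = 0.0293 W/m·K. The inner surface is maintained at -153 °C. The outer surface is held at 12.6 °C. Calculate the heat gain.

Q = 4010 W

Resistance network (inner→outer):
  R_copper = (1/8.32 − 1/8.36)/(4πk) = 5.751×10^-4/(4π·456) = 1.004×10^-7 K/W
  R_phenolic foam = (1/8.36 − 1/8.78)/(4πk) = 0.005722/(4π·0.0235) = 0.01938 K/W
  R_expanded polystyrene = (1/8.78 − 1/9.45)/(4πk) = 0.008075/(4π·0.0293) = 0.02193 K/W
ΣR = 1.004×10^-7 + 0.01938 + 0.02193 = 0.04131 K/W
Q = ΔT/ΣR = (-153 °C − 12.6 °C)/0.04131 = -4010 W
(Negative Q ⇒ heat flows inward; heat gain = 4010 W.)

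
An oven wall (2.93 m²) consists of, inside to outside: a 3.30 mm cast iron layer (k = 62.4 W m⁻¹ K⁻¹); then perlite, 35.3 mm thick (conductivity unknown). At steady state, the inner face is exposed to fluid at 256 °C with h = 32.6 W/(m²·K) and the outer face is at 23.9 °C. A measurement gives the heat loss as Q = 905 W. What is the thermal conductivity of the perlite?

ΣR = ΔT/Q = |256 − 23.9|/905 = 0.2565 K/W
Known resistances:
  R_conv,in = 1/(hA) = 1/(32.6·2.93) = 0.01047 K/W
  R_cast iron = L/(kA) = 0.00330/(62.4·2.93) = 1.805×10^-5 K/W
R_perlite = ΣR − ΣR_known = 0.2565 − 0.01049 = 0.2460 K/W
L/(kA) = 0.2460 ⇒ k = 0.0353/(0.2460·2.93) = 0.0490 W/m·K

k = 0.0490 W/m·K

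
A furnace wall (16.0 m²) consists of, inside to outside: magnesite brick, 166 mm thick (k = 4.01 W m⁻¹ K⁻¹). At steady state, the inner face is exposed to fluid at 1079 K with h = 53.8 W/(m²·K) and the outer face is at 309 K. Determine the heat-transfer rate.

Q = 205 kW

Resistance network (inner→outer):
  R_conv,in = 1/(hA) = 1/(53.8·16.0) = 0.001162 K/W
  R_magnesite brick = L/(kA) = 0.166/(4.01·16.0) = 0.002587 K/W
ΣR = 0.001162 + 0.002587 = 0.003749 K/W
Q = ΔT/ΣR = (1079 K − 309 K)/0.003749 = 2.05×10^5 W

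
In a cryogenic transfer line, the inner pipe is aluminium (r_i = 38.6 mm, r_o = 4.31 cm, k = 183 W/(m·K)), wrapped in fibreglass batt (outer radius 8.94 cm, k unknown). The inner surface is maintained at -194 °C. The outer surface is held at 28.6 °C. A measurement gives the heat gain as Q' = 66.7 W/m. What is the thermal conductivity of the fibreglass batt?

ΣR = ΔT/Q' = |-194 − 28.6|/66.7 = 3.337 m·K/W
Known resistances:
  R'_aluminium = ln(0.0431/0.0386)/(2πk) = 0.1103/(2π·183) = 9.590×10^-5 m·K/W
R_fibreglass batt = ΣR − ΣR_known = 3.337 − 9.590×10^-5 = 3.337 m·K/W
ln(r₂/r₁)/(2πk) = 3.337 ⇒ k = 0.7296/(2π·3.337) = 0.0348 W/m·K

k = 0.0348 W/m·K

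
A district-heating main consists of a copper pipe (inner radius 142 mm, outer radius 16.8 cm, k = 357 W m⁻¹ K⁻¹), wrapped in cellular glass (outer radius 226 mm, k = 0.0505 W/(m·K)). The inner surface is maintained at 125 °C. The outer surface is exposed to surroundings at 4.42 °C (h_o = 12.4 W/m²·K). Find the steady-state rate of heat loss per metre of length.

Q' = 122 W/m

Series thermal resistances, inner to outer:
  R'_copper = ln(0.168/0.142)/(2πk) = 0.1681/(2π·357) = 7.496×10^-5 m·K/W
  R'_cellular glass = ln(0.226/0.168)/(2πk) = 0.2966/(2π·0.0505) = 0.9347 m·K/W
  R'_conv,out = 1/(2πr h) = 1/(2π·0.226·12.4) = 0.05679 m·K/W
ΣR = 7.496×10^-5 + 0.9347 + 0.05679 = 0.9916 m·K/W
Q' = ΔT/ΣR = (125 °C − 4.42 °C)/0.9916 = 122 W/m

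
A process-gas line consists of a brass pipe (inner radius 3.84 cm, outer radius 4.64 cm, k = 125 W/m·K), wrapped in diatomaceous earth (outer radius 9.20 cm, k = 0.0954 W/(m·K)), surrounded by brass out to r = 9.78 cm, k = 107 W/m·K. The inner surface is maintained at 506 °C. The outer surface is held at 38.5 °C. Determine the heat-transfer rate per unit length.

Series thermal resistances, inner to outer:
  R'_brass = ln(0.0464/0.0384)/(2πk) = 0.1892/(2π·125) = 2.410×10^-4 m·K/W
  R'_diatomaceous earth = ln(0.0920/0.0464)/(2πk) = 0.6845/(2π·0.0954) = 1.142 m·K/W
  R'_brass = ln(0.0978/0.0920)/(2πk) = 0.06114/(2π·107) = 9.094×10^-5 m·K/W
ΣR = 2.410×10^-4 + 1.142 + 9.094×10^-5 = 1.142 m·K/W
Q' = ΔT/ΣR = (506 °C − 38.5 °C)/1.142 = 409 W/m

Q' = 409 W/m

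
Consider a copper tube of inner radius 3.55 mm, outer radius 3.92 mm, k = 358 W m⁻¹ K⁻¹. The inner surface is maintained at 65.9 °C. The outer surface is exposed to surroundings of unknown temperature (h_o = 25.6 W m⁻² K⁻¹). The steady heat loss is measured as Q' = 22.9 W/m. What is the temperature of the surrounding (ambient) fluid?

T_out = 29.6 °C

Sum the resistances:
  R'_copper = ln(0.00392/0.00355)/(2πk) = 0.09914/(2π·358) = 4.408×10^-5 m·K/W
  R'_conv,out = 1/(2πr h) = 1/(2π·0.00392·25.6) = 1.586 m·K/W
ΣR = 1.586 m·K/W
ΔT = Q'·ΣR = 22.9 × 1.586 = 36.32 K
Heat flows outward, so T_out = T_in − ΔT = 65.9 − 36.32 = 29.6 °C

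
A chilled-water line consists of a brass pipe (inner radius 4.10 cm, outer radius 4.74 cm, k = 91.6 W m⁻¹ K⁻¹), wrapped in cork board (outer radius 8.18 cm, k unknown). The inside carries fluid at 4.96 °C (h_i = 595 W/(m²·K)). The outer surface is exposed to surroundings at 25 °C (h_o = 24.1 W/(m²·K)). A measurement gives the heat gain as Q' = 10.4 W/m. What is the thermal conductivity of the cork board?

k = 0.0472 W/m·K

ΣR = ΔT/Q' = |4.96 − 25|/10.4 = 1.927 m·K/W
Known resistances:
  R'_conv,in = 1/(2πr h) = 1/(2π·0.0410·595) = 0.006524 m·K/W
  R'_brass = ln(0.0474/0.0410)/(2πk) = 0.1451/(2π·91.6) = 2.520×10^-4 m·K/W
  R'_conv,out = 1/(2πr h) = 1/(2π·0.0818·24.1) = 0.08073 m·K/W
R_cork board = ΣR − ΣR_known = 1.927 − 0.08751 = 1.839 m·K/W
ln(r₂/r₁)/(2πk) = 1.839 ⇒ k = 0.5457/(2π·1.839) = 0.0472 W/m·K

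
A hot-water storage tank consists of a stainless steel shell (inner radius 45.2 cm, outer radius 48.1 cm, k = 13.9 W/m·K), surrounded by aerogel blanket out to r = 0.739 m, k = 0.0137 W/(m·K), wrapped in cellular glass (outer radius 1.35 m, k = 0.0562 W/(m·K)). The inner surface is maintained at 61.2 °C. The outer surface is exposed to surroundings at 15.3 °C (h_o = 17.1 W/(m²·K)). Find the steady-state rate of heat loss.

Q = 9.02 W

Resistance network (inner→outer):
  R_stainless steel = (1/0.452 − 1/0.481)/(4πk) = 0.1334/(4π·13.9) = 7.636×10^-4 K/W
  R_aerogel blanket = (1/0.481 − 1/0.739)/(4πk) = 0.7258/(4π·0.0137) = 4.216 K/W
  R_cellular glass = (1/0.739 − 1/1.35)/(4πk) = 0.6124/(4π·0.0562) = 0.8672 K/W
  R_conv,out = 1/(4πr²h) = 1/(4π·1.35²·17.1) = 0.002553 K/W
ΣR = 7.636×10^-4 + 4.216 + 0.8672 + 0.002553 = 5.087 K/W
Q = ΔT/ΣR = (61.2 °C − 15.3 °C)/5.087 = 9.02 W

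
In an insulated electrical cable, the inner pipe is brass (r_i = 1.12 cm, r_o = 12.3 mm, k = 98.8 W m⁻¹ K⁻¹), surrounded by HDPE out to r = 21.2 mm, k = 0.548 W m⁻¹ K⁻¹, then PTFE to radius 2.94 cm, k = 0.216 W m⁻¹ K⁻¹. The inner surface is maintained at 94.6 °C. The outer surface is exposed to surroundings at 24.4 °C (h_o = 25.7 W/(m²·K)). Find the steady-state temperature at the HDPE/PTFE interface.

T = 76.4 °C

Series thermal resistances, inner to outer:
  R'_brass = ln(0.0123/0.0112)/(2πk) = 0.09369/(2π·98.8) = 1.509×10^-4 m·K/W
  R'_HDPE = ln(0.0212/0.0123)/(2πk) = 0.5444/(2π·0.548) = 0.1581 m·K/W
  R'_PTFE = ln(0.0294/0.0212)/(2πk) = 0.3270/(2π·0.216) = 0.2409 m·K/W
  R'_conv,out = 1/(2πr h) = 1/(2π·0.0294·25.7) = 0.2106 m·K/W
ΣR = 1.509×10^-4 + 0.1581 + 0.2409 + 0.2106 = 0.6098 m·K/W
Q' = ΔT/ΣR = (94.6 °C − 24.4 °C)/0.6098 = 115.1 W/m
From the inner boundary to the HDPE/PTFE interface, ΣR_partial = 0.1583 m·K/W.
T_interface = T_in − Q'·ΣR_partial = 94.6 °C − (115.1)(0.1583) = 76.4 °C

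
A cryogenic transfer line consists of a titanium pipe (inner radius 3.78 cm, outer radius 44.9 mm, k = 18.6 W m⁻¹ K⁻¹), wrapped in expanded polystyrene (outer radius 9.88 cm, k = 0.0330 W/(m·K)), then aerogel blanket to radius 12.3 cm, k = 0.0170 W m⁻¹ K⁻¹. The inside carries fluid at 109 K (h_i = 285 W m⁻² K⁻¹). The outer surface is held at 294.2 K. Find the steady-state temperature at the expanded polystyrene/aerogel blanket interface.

Series thermal resistances, inner to outer:
  R'_conv,in = 1/(2πr h) = 1/(2π·0.0378·285) = 0.01477 m·K/W
  R'_titanium = ln(0.0449/0.0378)/(2πk) = 0.1721/(2π·18.6) = 0.001473 m·K/W
  R'_expanded polystyrene = ln(0.0988/0.0449)/(2πk) = 0.7887/(2π·0.0330) = 3.804 m·K/W
  R'_aerogel blanket = ln(0.123/0.0988)/(2πk) = 0.2191/(2π·0.0170) = 2.051 m·K/W
ΣR = 0.01477 + 0.001473 + 3.804 + 2.051 = 5.871 m·K/W
Q' = ΔT/ΣR = (109 K − 294.2 K)/5.871 = -31.54 W/m
From the inner boundary to the expanded polystyrene/aerogel blanket interface, ΣR_partial = 3.820 m·K/W.
T_interface = T_in − Q'·ΣR_partial = 109 K − (-31.54)(3.820) = 229.5 K

T = 229.5 K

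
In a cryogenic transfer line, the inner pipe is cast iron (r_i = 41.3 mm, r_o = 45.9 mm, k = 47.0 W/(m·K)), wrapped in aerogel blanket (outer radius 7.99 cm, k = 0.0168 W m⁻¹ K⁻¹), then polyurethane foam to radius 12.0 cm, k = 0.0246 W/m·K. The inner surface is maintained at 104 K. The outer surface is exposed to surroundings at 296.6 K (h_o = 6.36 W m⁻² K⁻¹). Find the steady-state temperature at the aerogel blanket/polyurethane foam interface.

T = 229.0 K

Series thermal resistances, inner to outer:
  R'_cast iron = ln(0.0459/0.0413)/(2πk) = 0.1056/(2π·47.0) = 3.576×10^-4 m·K/W
  R'_aerogel blanket = ln(0.0799/0.0459)/(2πk) = 0.5543/(2π·0.0168) = 5.251 m·K/W
  R'_polyurethane foam = ln(0.120/0.0799)/(2πk) = 0.4067/(2π·0.0246) = 2.631 m·K/W
  R'_conv,out = 1/(2πr h) = 1/(2π·0.120·6.36) = 0.2085 m·K/W
ΣR = 3.576×10^-4 + 5.251 + 2.631 + 0.2085 = 8.091 m·K/W
Q' = ΔT/ΣR = (104 K − 296.6 K)/8.091 = -23.80 W/m
From the inner boundary to the aerogel blanket/polyurethane foam interface, ΣR_partial = 5.251 m·K/W.
T_interface = T_in − Q'·ΣR_partial = 104 K − (-23.80)(5.251) = 229.0 K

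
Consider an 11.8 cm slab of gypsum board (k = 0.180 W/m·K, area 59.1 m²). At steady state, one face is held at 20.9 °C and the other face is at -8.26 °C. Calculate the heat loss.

Q = 2630 W

Q = kA·ΔT/L = 0.180 × 59.1 × |20.9 °C − -8.26 °C| / 0.118 = 2630 W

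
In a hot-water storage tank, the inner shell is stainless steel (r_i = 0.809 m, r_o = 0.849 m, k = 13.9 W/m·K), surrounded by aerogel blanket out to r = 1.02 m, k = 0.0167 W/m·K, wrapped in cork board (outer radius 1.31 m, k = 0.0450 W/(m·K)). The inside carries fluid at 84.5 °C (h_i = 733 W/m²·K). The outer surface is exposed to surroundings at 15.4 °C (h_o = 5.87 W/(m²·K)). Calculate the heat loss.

Q = 51.8 W

Series thermal resistances, inner to outer:
  R_conv,in = 1/(4πr²h) = 1/(4π·0.809²·733) = 1.659×10^-4 K/W
  R_stainless steel = (1/0.809 − 1/0.849)/(4πk) = 0.05824/(4π·13.9) = 3.334×10^-4 K/W
  R_aerogel blanket = (1/0.849 − 1/1.02)/(4πk) = 0.1975/(4π·0.0167) = 0.9409 K/W
  R_cork board = (1/1.02 − 1/1.31)/(4πk) = 0.2170/(4π·0.0450) = 0.3838 K/W
  R_conv,out = 1/(4πr²h) = 1/(4π·1.31²·5.87) = 0.007900 K/W
ΣR = 1.659×10^-4 + 3.334×10^-4 + 0.9409 + 0.3838 + 0.007900 = 1.333 K/W
Q = ΔT/ΣR = (84.5 °C − 15.4 °C)/1.333 = 51.8 W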